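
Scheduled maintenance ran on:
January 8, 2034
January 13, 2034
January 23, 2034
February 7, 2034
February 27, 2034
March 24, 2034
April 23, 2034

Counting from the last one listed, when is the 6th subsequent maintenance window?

February 2, 2035

Gaps: 5, 10, 15, 20, 25, 30 days — each gap is 5 larger than the previous one.
Next gap: 35 days. April 23, 2034 + 35 days = May 28, 2034.
Next gap: 40 days. May 28, 2034 + 40 days = July 7, 2034.
Next gap: 45 days. July 7, 2034 + 45 days = August 21, 2034.
Next gap: 50 days. August 21, 2034 + 50 days = October 10, 2034.
Next gap: 55 days. October 10, 2034 + 55 days = December 4, 2034.
Next gap: 60 days. December 4, 2034 + 60 days = February 2, 2035.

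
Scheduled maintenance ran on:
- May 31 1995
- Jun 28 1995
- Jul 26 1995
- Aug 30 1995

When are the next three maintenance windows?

Sep 27 1995, Oct 25 1995, Nov 29 1995

All Wednesdays; the gaps (28, 28, 35) vary with month length.
This is the last Wednesday of each month.
Last Wednesday of September 1995: Sep 27 1995.
October 1995 ends with Wednesday Oct 25 1995.
November 1995 ends with Wednesday Nov 29 1995.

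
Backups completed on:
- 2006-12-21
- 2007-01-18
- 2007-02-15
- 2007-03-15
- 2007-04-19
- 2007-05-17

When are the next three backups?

2007-06-21, 2007-07-19, 2007-08-16

Gaps: 28, 28, 28, 35, 28 days — a mix of 28 and 35. Every date is a Thursday.
Each is the 3rd Thursday of its month.
June 2007 — 3rd Thursday is 2007-06-21.
July 2007 — 3rd Thursday is 2007-07-19.
3rd Thursday of August 2007: 2007-08-16.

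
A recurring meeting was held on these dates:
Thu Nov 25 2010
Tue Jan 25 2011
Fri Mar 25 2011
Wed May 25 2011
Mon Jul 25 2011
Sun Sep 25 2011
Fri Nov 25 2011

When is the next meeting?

Wed Jan 25 2012

Gaps: 61, 59, 61, 61, 62, 61 days — not constant. Every event is on the 25th of the month.
Pattern: the 25th of every 2 months.
Next: January 2012 → Wed Jan 25 2012.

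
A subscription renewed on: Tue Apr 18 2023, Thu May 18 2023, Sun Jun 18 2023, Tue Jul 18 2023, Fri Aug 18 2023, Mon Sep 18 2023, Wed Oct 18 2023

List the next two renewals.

The day-of-month is always 18 (30, 31, 30, 31, 31, 30 days between events).
So this recurs on the 18th of each month.
November 2023: Sat Nov 18 2023.
December 2023: Mon Dec 18 2023.

Sat Nov 18 2023, Mon Dec 18 2023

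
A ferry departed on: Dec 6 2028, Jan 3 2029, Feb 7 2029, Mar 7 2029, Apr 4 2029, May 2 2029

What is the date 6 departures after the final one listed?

Nov 7 2029

Gaps: 28, 35, 28, 28, 28 days — a mix of 28 and 35. Every date is a Wednesday.
Each is the 1st Wednesday of its month.
1st Wednesday of June 2029: Jun 6 2029.
1st Wednesday of July 2029: Jul 4 2029.
August 2029 — 1st Wednesday is Aug 1 2029.
September 2029 — 1st Wednesday is Sep 5 2029.
October 2029 — 1st Wednesday is Oct 3 2029.
November 2029 — 1st Wednesday is Nov 7 2029.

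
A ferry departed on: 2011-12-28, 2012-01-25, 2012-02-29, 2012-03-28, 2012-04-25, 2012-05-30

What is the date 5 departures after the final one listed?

All Wednesdays; the gaps (28, 35, 28, 28, 35) vary with month length.
This is the last Wednesday of each month.
Last Wednesday of June 2012: 2012-06-27.
July 2012 ends with Wednesday 2012-07-25.
Last Wednesday of August 2012: 2012-08-29.
September 2012 ends with Wednesday 2012-09-26.
Last Wednesday of October 2012: 2012-10-31.

2012-10-31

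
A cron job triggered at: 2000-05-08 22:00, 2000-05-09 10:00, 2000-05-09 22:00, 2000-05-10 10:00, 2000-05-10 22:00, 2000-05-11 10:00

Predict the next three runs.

2000-05-11 22:00, 2000-05-12 10:00, 2000-05-12 22:00

The interval is a steady 12 hours (12, 12, 12, 12, 12).
2000-05-11 10:00 + 12 h = 2000-05-11 22:00.
2000-05-11 22:00 + 12 h = 2000-05-12 10:00.
2000-05-12 10:00 + 12 h = 2000-05-12 22:00.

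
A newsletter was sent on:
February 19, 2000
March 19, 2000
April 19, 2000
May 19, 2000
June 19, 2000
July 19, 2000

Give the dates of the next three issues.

August 19, 2000; September 19, 2000; October 19, 2000

Each date is the 19th; the gaps (29, 31, 30, 31, 30) track the month lengths.
The rule is the 19th of each month.
August 2000: August 19, 2000.
September 2000: September 19, 2000.
October 2000: October 19, 2000.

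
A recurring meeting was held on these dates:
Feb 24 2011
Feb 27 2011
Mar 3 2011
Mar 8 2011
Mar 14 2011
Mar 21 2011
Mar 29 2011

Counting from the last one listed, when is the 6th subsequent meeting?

Intervals are 3, 4, 5, 6, 7, 8 days — an arithmetic progression with common difference 1.
Next gap: 9 days. Mar 29 2011 + 9 days = Apr 7 2011.
Next gap: 10 days. Apr 7 2011 + 10 days = Apr 17 2011.
Next gap: 11 days. Apr 17 2011 + 11 days = Apr 28 2011.
Next gap: 12 days. Apr 28 2011 + 12 days = May 10 2011.
Next gap: 13 days. May 10 2011 + 13 days = May 23 2011.
Next gap: 14 days. May 23 2011 + 14 days = Jun 6 2011.

Jun 6 2011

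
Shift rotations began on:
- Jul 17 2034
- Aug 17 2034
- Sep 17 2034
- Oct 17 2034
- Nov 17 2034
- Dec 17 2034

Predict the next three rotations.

The day-of-month is always 17 (31, 31, 30, 31, 30 days between events).
So this recurs on the 17th of each month.
Next: January 2035 → Jan 17 2035.
February 2035: Feb 17 2035.
March 2035: Mar 17 2035.

Jan 17 2035, Feb 17 2035, Mar 17 2035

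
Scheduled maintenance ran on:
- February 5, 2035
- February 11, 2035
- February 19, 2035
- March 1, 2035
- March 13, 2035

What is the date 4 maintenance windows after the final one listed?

May 20, 2035

Gaps: 6, 8, 10, 12 days — each gap is 2 larger than the previous one.
Next gap: 14 days. March 13, 2035 + 14 days = March 27, 2035.
Next gap: 16 days. March 27, 2035 + 16 days = April 12, 2035.
Next gap: 18 days. April 12, 2035 + 18 days = April 30, 2035.
Next gap: 20 days. April 30, 2035 + 20 days = May 20, 2035.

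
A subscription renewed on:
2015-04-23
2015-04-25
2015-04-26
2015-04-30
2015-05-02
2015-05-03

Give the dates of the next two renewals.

Gaps: 2, 1, 4, 2, 1 days — not constant, but cyclic with period 3.
The events fall on every Thursday, Saturday and Sunday.
Next Thursday: 2015-05-07.
The following Saturday is 2015-05-09.

2015-05-07, 2015-05-09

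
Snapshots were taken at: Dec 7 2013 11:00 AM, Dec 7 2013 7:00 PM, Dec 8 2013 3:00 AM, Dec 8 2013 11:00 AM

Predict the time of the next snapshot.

Spacing: 8, 8, 8 h — constant 8 h.
Dec 8 2013 11:00 AM + 8 h = Dec 8 2013 7:00 PM.

Dec 8 2013 7:00 PM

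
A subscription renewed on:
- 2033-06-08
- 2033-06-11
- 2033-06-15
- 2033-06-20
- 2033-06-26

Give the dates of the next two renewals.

2033-07-03, 2033-07-11

Intervals are 3, 4, 5, 6 days — an arithmetic progression with common difference 1.
Next gap: 7 days. 2033-06-26 + 7 days = 2033-07-03.
Next gap: 8 days. 2033-07-03 + 8 days = 2033-07-11.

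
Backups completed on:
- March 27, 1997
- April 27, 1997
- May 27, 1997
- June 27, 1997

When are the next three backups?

Gaps: 31, 30, 31 days — not constant. Every event is on the 27th of the month.
Pattern: the 27th of each month.
July 1997: July 27, 1997.
Next: August 1997 → August 27, 1997.
Next: September 1997 → September 27, 1997.

July 27, 1997; August 27, 1997; September 27, 1997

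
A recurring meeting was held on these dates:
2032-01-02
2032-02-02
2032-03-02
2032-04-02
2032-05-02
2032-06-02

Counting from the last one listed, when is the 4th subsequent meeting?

2032-10-02

Each date is the 2nd; the gaps (31, 29, 31, 30, 31) track the month lengths.
The rule is the 2nd of each month.
July 2032: 2032-07-02.
Next: August 2032 → 2032-08-02.
Next: September 2032 → 2032-09-02.
October 2032: 2032-10-02.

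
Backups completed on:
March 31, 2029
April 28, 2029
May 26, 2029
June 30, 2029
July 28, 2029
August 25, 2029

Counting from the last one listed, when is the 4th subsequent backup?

All Saturdays; the gaps (28, 28, 35, 28, 28) vary with month length.
This is the last Saturday of each month.
Last Saturday of September 2029: September 29, 2029.
Last Saturday of October 2029: October 27, 2029.
Last Saturday of November 2029: November 24, 2029.
Last Saturday of December 2029: December 29, 2029.

December 29, 2029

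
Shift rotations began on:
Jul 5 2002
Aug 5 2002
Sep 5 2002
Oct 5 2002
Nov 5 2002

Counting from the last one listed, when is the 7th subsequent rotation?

The day-of-month is always 5 (31, 31, 30, 31 days between events).
So this recurs on the 5th of each month.
Next: December 2002 → Dec 5 2002.
Next: January 2003 → Jan 5 2003.
February 2003: Feb 5 2003.
March 2003: Mar 5 2003.
April 2003: Apr 5 2003.
May 2003: May 5 2003.
Next: June 2003 → Jun 5 2003.

Jun 5 2003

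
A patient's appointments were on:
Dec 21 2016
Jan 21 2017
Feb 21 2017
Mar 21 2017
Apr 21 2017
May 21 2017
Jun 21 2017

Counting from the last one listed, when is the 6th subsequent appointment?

Dec 21 2017

Each date is the 21st; the gaps (31, 31, 28, 31, 30, 31) track the month lengths.
The rule is the 21st of each month.
Next: July 2017 → Jul 21 2017.
Next: August 2017 → Aug 21 2017.
Next: September 2017 → Sep 21 2017.
Next: October 2017 → Oct 21 2017.
November 2017: Nov 21 2017.
Next: December 2017 → Dec 21 2017.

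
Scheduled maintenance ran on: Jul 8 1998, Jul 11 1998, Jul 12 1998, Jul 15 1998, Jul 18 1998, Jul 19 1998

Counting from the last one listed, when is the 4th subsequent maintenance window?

Gaps: 3, 1, 3, 3, 1 days — not constant, but cyclic with period 3.
The events fall on every Wednesday, Saturday and Sunday.
The following Wednesday is Jul 22 1998.
The following Saturday is Jul 25 1998.
Next Sunday: Jul 26 1998.
The following Wednesday is Jul 29 1998.

Jul 29 1998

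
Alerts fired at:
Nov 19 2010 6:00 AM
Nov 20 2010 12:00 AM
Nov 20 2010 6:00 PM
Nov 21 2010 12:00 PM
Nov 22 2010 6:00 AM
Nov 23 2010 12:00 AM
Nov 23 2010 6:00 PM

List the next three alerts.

Nov 24 2010 12:00 PM, Nov 25 2010 6:00 AM, Nov 26 2010 12:00 AM

The interval is a steady 18 hours (18, 18, 18, 18, 18, 18).
Nov 23 2010 6:00 PM + 18 h = Nov 24 2010 12:00 PM.
Nov 24 2010 12:00 PM + 18 h = Nov 25 2010 6:00 AM.
Nov 25 2010 6:00 AM + 18 h = Nov 26 2010 12:00 AM.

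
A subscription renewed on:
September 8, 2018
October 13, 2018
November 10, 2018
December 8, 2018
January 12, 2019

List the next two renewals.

February 9, 2019; March 9, 2019

These are Saturdays at 28- or 35-day spacing (35, 28, 28, 35).
The pattern: 2nd Saturday of the month.
February 2019 — 2nd Saturday is February 9, 2019.
2nd Saturday of March 2019: March 9, 2019.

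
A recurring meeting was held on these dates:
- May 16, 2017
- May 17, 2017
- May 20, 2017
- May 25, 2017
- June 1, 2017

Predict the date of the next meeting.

Gaps: 1, 3, 5, 7 days — each gap is 2 larger than the previous one.
Next gap: 9 days. June 1, 2017 + 9 days = June 10, 2017.

June 10, 2017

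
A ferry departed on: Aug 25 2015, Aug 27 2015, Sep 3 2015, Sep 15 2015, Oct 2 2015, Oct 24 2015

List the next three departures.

Nov 20 2015, Dec 22 2015, Jan 28 2016

Intervals are 2, 7, 12, 17, 22 days — an arithmetic progression with common difference 5.
Next gap: 27 days. Oct 24 2015 + 27 days = Nov 20 2015.
Next gap: 32 days. Nov 20 2015 + 32 days = Dec 22 2015.
Next gap: 37 days. Dec 22 2015 + 37 days = Jan 28 2016.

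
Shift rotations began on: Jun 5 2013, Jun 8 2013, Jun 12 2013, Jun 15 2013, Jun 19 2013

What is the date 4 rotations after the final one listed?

Jul 3 2013

Gaps: 3, 4, 3, 4 days — not constant, but cyclic with period 2.
The events fall on every Wednesday and Saturday.
The following Saturday is Jun 22 2013.
The following Wednesday is Jun 26 2013.
Next Saturday: Jun 29 2013.
The following Wednesday is Jul 3 2013.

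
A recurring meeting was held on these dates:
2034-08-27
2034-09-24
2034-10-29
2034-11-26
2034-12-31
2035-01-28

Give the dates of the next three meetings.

2035-02-25, 2035-03-25, 2035-04-29

All Sundays; the gaps (28, 35, 28, 35, 28) vary with month length.
This is the last Sunday of each month.
February 2035 ends with Sunday 2035-02-25.
Last Sunday of March 2035: 2035-03-25.
Last Sunday of April 2035: 2035-04-29.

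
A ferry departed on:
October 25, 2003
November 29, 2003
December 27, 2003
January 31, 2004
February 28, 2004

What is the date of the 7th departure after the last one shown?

These are Saturdays with 35, 28, 35, 28-day gaps.
Each is the final Saturday of its month — November 29, 2003 is past the 28th, so '4th Saturday' doesn't fit.
March 2004 ends with Saturday March 27, 2004.
April 2004 ends with Saturday April 24, 2004.
May 2004 ends with Saturday May 29, 2004.
Last Saturday of June 2004: June 26, 2004.
Last Saturday of July 2004: July 31, 2004.
August 2004 ends with Saturday August 28, 2004.
Last Saturday of September 2004: September 25, 2004.

September 25, 2004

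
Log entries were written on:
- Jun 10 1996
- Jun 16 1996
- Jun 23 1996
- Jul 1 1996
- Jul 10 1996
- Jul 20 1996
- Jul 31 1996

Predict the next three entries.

Gaps: 6, 7, 8, 9, 10, 11 days — each gap is 1 larger than the previous one.
Next gap: 12 days. Jul 31 1996 + 12 days = Aug 12 1996.
Next gap: 13 days. Aug 12 1996 + 13 days = Aug 25 1996.
Next gap: 14 days. Aug 25 1996 + 14 days = Sep 8 1996.

Aug 12 1996, Aug 25 1996, Sep 8 1996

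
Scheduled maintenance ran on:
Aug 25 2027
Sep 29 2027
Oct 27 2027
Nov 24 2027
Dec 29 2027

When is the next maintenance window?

All Wednesdays; the gaps (35, 28, 28, 35) vary with month length.
This is the last Wednesday of each month.
January 2028 ends with Wednesday Jan 26 2028.

Jan 26 2028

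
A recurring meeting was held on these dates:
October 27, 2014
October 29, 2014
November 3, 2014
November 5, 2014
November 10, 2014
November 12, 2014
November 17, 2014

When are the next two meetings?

November 19, 2014; November 24, 2014

Gaps: 2, 5, 2, 5, 2, 5 days — not constant, but cyclic with period 2.
The events fall on every Monday and Wednesday.
Next Wednesday: November 19, 2014.
The following Monday is November 24, 2014.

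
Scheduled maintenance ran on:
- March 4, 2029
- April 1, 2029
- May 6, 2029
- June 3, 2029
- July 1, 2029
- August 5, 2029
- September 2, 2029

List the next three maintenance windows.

October 7, 2029; November 4, 2029; December 2, 2029

All dates are Sundays, 28, 35, 28, 28, 35, 28 days apart.
Specifically, the 1st Sunday of each month.
October 2029 — 1st Sunday is October 7, 2029.
1st Sunday of November 2029: November 4, 2029.
December 2029 — 1st Sunday is December 2, 2029.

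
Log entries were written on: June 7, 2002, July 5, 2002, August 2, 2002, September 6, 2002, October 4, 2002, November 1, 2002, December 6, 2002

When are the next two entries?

Gaps: 28, 28, 35, 28, 28, 35 days — a mix of 28 and 35. Every date is a Friday.
Each is the 1st Friday of its month.
1st Friday of January 2003: January 3, 2003.
1st Friday of February 2003: February 7, 2003.

January 3, 2003; February 7, 2003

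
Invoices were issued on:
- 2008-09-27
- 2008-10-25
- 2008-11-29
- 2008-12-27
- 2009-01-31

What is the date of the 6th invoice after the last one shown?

These are Saturdays with 28, 35, 28, 35-day gaps.
Each is the final Saturday of its month — 2008-11-29 is past the 28th, so '4th Saturday' doesn't fit.
February 2009 ends with Saturday 2009-02-28.
Last Saturday of March 2009: 2009-03-28.
Last Saturday of April 2009: 2009-04-25.
May 2009 ends with Saturday 2009-05-30.
June 2009 ends with Saturday 2009-06-27.
Last Saturday of July 2009: 2009-07-25.

2009-07-25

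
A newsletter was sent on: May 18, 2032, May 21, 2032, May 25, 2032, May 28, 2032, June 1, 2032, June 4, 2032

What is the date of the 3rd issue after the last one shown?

June 15, 2032

Gaps: 3, 4, 3, 4, 3 days — not constant, but cyclic with period 2.
The events fall on every Tuesday and Friday.
Next Tuesday: June 8, 2032.
The following Friday is June 11, 2032.
The following Tuesday is June 15, 2032.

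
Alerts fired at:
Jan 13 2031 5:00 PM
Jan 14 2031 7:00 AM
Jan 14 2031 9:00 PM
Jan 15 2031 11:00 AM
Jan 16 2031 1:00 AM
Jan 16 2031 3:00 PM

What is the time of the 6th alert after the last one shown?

Gaps: 14, 14, 14, 14, 14 hours — each event is 14 hours after the previous one.
Jan 16 2031 3:00 PM + 14 h = Jan 17 2031 5:00 AM.
Jan 17 2031 5:00 AM + 14 h = Jan 17 2031 7:00 PM.
Jan 17 2031 7:00 PM + 14 h = Jan 18 2031 9:00 AM.
Jan 18 2031 9:00 AM + 14 h = Jan 18 2031 11:00 PM.
Jan 18 2031 11:00 PM + 14 h = Jan 19 2031 1:00 PM.
Jan 19 2031 1:00 PM + 14 h = Jan 20 2031 3:00 AM.

Jan 20 2031 3:00 AM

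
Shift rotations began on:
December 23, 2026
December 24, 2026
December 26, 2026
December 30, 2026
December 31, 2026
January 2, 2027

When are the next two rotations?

January 6, 2027; January 7, 2027

The gap pattern 1, 2, 4, 1, 2 repeats every 3 events.
These are the Wednesdays, Thursdays and Saturdays of each week.
The following Wednesday is January 6, 2027.
The following Thursday is January 7, 2027.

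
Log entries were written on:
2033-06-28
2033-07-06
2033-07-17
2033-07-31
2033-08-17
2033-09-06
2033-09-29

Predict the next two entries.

2033-10-25, 2033-11-23

Intervals are 8, 11, 14, 17, 20, 23 days — an arithmetic progression with common difference 3.
Next gap: 26 days. 2033-09-29 + 26 days = 2033-10-25.
Next gap: 29 days. 2033-10-25 + 29 days = 2033-11-23.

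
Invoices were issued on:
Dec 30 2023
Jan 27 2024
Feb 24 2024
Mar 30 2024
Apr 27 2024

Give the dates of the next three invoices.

Every date is a Saturday; gaps 28, 28, 35, 28 days.
Each is the last Saturday of its month (at least one falls on the 29th or later, ruling out '4th Saturday').
May 2024 ends with Saturday May 25 2024.
Last Saturday of June 2024: Jun 29 2024.
Last Saturday of July 2024: Jul 27 2024.

May 25 2024, Jun 29 2024, Jul 27 2024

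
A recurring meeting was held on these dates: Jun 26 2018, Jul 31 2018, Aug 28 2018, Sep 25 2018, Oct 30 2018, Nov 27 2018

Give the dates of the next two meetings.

Dec 25 2018, Jan 29 2019

All Tuesdays; the gaps (35, 28, 28, 35, 28) vary with month length.
This is the last Tuesday of each month.
Last Tuesday of December 2018: Dec 25 2018.
January 2019 ends with Tuesday Jan 29 2019.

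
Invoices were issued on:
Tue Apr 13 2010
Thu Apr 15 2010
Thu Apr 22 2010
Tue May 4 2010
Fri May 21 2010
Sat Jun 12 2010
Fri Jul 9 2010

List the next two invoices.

Tue Aug 10 2010, Thu Sep 16 2010

Intervals are 2, 7, 12, 17, 22, 27 days — an arithmetic progression with common difference 5.
Next gap: 32 days. Fri Jul 9 2010 + 32 days = Tue Aug 10 2010.
Next gap: 37 days. Tue Aug 10 2010 + 37 days = Thu Sep 16 2010.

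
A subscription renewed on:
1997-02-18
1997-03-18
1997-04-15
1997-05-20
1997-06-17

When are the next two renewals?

1997-07-15, 1997-08-19

These are Tuesdays at 28- or 35-day spacing (28, 28, 35, 28).
The pattern: 3rd Tuesday of the month.
3rd Tuesday of July 1997: 1997-07-15.
August 1997 — 3rd Tuesday is 1997-08-19.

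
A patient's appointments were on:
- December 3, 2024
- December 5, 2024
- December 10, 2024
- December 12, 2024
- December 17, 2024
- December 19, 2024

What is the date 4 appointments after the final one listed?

January 2, 2025

The gap pattern 2, 5, 2, 5, 2 repeats every 2 events.
These are the Tuesdays and Thursdays of each week.
Next Tuesday: December 24, 2024.
The following Thursday is December 26, 2024.
The following Tuesday is December 31, 2024.
The following Thursday is January 2, 2025.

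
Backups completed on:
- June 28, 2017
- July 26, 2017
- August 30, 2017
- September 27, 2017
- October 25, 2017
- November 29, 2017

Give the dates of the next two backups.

These are Wednesdays with 28, 35, 28, 28, 35-day gaps.
Each is the final Wednesday of its month — August 30, 2017 is past the 28th, so '4th Wednesday' doesn't fit.
December 2017 ends with Wednesday December 27, 2017.
January 2018 ends with Wednesday January 31, 2018.

December 27, 2017; January 31, 2018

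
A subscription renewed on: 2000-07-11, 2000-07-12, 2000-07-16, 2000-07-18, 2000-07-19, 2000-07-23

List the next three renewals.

Every event lands on a Tuesday or Wednesday or Sunday (gaps cycle 1, 4, 2, 1, 4).
So the schedule is: every Tuesday, Wednesday and Sunday.
Next Tuesday: 2000-07-25.
The following Wednesday is 2000-07-26.
Next Sunday: 2000-07-30.

2000-07-25, 2000-07-26, 2000-07-30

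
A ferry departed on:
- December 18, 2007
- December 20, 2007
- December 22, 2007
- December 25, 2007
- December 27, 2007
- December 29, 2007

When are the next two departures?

Every event lands on a Tuesday or Thursday or Saturday (gaps cycle 2, 2, 3, 2, 2).
So the schedule is: every Tuesday, Thursday and Saturday.
The following Tuesday is January 1, 2008.
Next Thursday: January 3, 2008.

January 1, 2008; January 3, 2008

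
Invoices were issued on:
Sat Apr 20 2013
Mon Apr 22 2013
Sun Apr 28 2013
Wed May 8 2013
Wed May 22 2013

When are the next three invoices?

Sun Jun 9 2013, Mon Jul 1 2013, Sat Jul 27 2013

Intervals are 2, 6, 10, 14 days — an arithmetic progression with common difference 4.
Next gap: 18 days. Wed May 22 2013 + 18 days = Sun Jun 9 2013.
Next gap: 22 days. Sun Jun 9 2013 + 22 days = Mon Jul 1 2013.
Next gap: 26 days. Mon Jul 1 2013 + 26 days = Sat Jul 27 2013.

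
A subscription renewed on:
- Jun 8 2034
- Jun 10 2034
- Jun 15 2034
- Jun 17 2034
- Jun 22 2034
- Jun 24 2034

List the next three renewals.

Jun 29 2034, Jul 1 2034, Jul 6 2034

Gaps: 2, 5, 2, 5, 2 days — not constant, but cyclic with period 2.
The events fall on every Thursday and Saturday.
Next Thursday: Jun 29 2034.
The following Saturday is Jul 1 2034.
The following Thursday is Jul 6 2034.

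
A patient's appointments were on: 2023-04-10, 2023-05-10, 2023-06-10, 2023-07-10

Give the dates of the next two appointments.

2023-08-10, 2023-09-10

Gaps: 30, 31, 30 days — not constant. Every event is on the 10th of the month.
Pattern: the 10th of each month.
Next: August 2023 → 2023-08-10.
Next: September 2023 → 2023-09-10.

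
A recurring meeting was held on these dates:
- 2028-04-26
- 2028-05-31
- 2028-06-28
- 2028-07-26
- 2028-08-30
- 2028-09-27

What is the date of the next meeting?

2028-10-25

Every date is a Wednesday; gaps 35, 28, 28, 35, 28 days.
Each is the last Wednesday of its month (at least one falls on the 29th or later, ruling out '4th Wednesday').
October 2028 ends with Wednesday 2028-10-25.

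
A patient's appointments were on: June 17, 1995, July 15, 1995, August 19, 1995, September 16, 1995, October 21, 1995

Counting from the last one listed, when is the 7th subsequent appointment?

Gaps: 28, 35, 28, 35 days — a mix of 28 and 35. Every date is a Saturday.
Each is the 3rd Saturday of its month.
3rd Saturday of November 1995: November 18, 1995.
December 1995 — 3rd Saturday is December 16, 1995.
3rd Saturday of January 1996: January 20, 1996.
February 1996 — 3rd Saturday is February 17, 1996.
March 1996 — 3rd Saturday is March 16, 1996.
3rd Saturday of April 1996: April 20, 1996.
May 1996 — 3rd Saturday is May 18, 1996.

May 18, 1996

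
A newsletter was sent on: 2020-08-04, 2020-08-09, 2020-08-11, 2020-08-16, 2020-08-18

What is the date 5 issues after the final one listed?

The gap pattern 5, 2, 5, 2 repeats every 2 events.
These are the Tuesdays and Sundays of each week.
Next Sunday: 2020-08-23.
Next Tuesday: 2020-08-25.
Next Sunday: 2020-08-30.
The following Tuesday is 2020-09-01.
The following Sunday is 2020-09-06.

2020-09-06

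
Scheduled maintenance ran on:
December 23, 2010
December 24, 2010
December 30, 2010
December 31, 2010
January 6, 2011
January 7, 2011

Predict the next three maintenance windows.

January 13, 2011; January 14, 2011; January 20, 2011

Every event lands on a Thursday or Friday (gaps cycle 1, 6, 1, 6, 1).
So the schedule is: every Thursday and Friday.
Next Thursday: January 13, 2011.
Next Friday: January 14, 2011.
Next Thursday: January 20, 2011.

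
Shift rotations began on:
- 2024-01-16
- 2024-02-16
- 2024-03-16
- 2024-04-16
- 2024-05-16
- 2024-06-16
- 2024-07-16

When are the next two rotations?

2024-08-16, 2024-09-16

Gaps: 31, 29, 31, 30, 31, 30 days — not constant. Every event is on the 16th of the month.
Pattern: the 16th of each month.
Next: August 2024 → 2024-08-16.
Next: September 2024 → 2024-09-16.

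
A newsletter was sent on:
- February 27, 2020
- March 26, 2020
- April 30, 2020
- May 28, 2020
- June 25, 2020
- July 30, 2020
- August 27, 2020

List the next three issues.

Every date is a Thursday; gaps 28, 35, 28, 28, 35, 28 days.
Each is the last Thursday of its month (at least one falls on the 29th or later, ruling out '4th Thursday').
Last Thursday of September 2020: September 24, 2020.
Last Thursday of October 2020: October 29, 2020.
Last Thursday of November 2020: November 26, 2020.

September 24, 2020; October 29, 2020; November 26, 2020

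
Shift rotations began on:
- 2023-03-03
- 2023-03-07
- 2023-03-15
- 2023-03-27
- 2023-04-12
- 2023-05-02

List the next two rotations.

Gaps: 4, 8, 12, 16, 20 days — each gap is 4 larger than the previous one.
Next gap: 24 days. 2023-05-02 + 24 days = 2023-05-26.
Next gap: 28 days. 2023-05-26 + 28 days = 2023-06-23.

2023-05-26, 2023-06-23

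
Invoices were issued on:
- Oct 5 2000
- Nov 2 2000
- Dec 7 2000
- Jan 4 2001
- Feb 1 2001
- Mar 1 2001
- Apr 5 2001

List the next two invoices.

May 3 2001, Jun 7 2001

These are Thursdays at 28- or 35-day spacing (28, 35, 28, 28, 28, 35).
The pattern: 1st Thursday of the month.
May 2001 — 1st Thursday is May 3 2001.
1st Thursday of June 2001: Jun 7 2001.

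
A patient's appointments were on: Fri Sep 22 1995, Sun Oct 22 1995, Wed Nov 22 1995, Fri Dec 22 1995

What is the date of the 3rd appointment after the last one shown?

Fri Mar 22 1996

Each date is the 22nd; the gaps (30, 31, 30) track the month lengths.
The rule is the 22nd of each month.
Next: January 1996 → Mon Jan 22 1996.
Next: February 1996 → Thu Feb 22 1996.
March 1996: Fri Mar 22 1996.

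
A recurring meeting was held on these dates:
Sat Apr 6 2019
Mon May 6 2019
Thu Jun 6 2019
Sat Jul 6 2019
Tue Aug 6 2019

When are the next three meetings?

Fri Sep 6 2019, Sun Oct 6 2019, Wed Nov 6 2019

Gaps: 30, 31, 30, 31 days — not constant. Every event is on the 6th of the month.
Pattern: the 6th of each month.
Next: September 2019 → Fri Sep 6 2019.
October 2019: Sun Oct 6 2019.
November 2019: Wed Nov 6 2019.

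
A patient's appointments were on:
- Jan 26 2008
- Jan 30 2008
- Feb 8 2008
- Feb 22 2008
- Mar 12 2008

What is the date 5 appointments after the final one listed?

Aug 29 2008

Intervals are 4, 9, 14, 19 days — an arithmetic progression with common difference 5.
Next gap: 24 days. Mar 12 2008 + 24 days = Apr 5 2008.
Next gap: 29 days. Apr 5 2008 + 29 days = May 4 2008.
Next gap: 34 days. May 4 2008 + 34 days = Jun 7 2008.
Next gap: 39 days. Jun 7 2008 + 39 days = Jul 16 2008.
Next gap: 44 days. Jul 16 2008 + 44 days = Aug 29 2008.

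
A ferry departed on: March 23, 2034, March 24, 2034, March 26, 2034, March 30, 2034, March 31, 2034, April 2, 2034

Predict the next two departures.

April 6, 2034; April 7, 2034

Gaps: 1, 2, 4, 1, 2 days — not constant, but cyclic with period 3.
The events fall on every Thursday, Friday and Sunday.
The following Thursday is April 6, 2034.
Next Friday: April 7, 2034.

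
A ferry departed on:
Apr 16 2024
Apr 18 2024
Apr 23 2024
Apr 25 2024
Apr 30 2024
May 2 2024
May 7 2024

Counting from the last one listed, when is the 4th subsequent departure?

Gaps: 2, 5, 2, 5, 2, 5 days — not constant, but cyclic with period 2.
The events fall on every Tuesday and Thursday.
Next Thursday: May 9 2024.
The following Tuesday is May 14 2024.
Next Thursday: May 16 2024.
Next Tuesday: May 21 2024.

May 21 2024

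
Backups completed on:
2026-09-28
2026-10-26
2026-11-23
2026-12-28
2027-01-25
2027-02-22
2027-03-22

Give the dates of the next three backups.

Gaps: 28, 28, 35, 28, 28, 28 days — a mix of 28 and 35. Every date is a Monday.
Each is the 4th Monday of its month.
April 2027 — 4th Monday is 2027-04-26.
4th Monday of May 2027: 2027-05-24.
4th Monday of June 2027: 2027-06-28.

2027-04-26, 2027-05-24, 2027-06-28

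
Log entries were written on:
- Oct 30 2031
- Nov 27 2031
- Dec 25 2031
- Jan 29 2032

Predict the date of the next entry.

All Thursdays; the gaps (28, 28, 35) vary with month length.
This is the last Thursday of each month.
February 2032 ends with Thursday Feb 26 2032.

Feb 26 2032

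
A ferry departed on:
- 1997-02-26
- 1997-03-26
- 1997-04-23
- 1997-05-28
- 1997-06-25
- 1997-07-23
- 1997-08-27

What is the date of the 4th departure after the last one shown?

These are Wednesdays at 28- or 35-day spacing (28, 28, 35, 28, 28, 35).
The pattern: 4th Wednesday of the month.
4th Wednesday of September 1997: 1997-09-24.
October 1997 — 4th Wednesday is 1997-10-22.
4th Wednesday of November 1997: 1997-11-26.
December 1997 — 4th Wednesday is 1997-12-24.

1997-12-24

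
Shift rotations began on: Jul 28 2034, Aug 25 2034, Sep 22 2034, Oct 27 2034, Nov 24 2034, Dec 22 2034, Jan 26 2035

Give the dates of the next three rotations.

Feb 23 2035, Mar 23 2035, Apr 27 2035

Gaps: 28, 28, 35, 28, 28, 35 days — a mix of 28 and 35. Every date is a Friday.
Each is the 4th Friday of its month.
February 2035 — 4th Friday is Feb 23 2035.
4th Friday of March 2035: Mar 23 2035.
April 2035 — 4th Friday is Apr 27 2035.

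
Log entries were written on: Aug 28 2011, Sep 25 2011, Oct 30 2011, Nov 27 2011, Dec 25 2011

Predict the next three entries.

These are Sundays with 28, 35, 28, 28-day gaps.
Each is the final Sunday of its month — Oct 30 2011 is past the 28th, so '4th Sunday' doesn't fit.
January 2012 ends with Sunday Jan 29 2012.
Last Sunday of February 2012: Feb 26 2012.
Last Sunday of March 2012: Mar 25 2012.

Jan 29 2012, Feb 26 2012, Mar 25 2012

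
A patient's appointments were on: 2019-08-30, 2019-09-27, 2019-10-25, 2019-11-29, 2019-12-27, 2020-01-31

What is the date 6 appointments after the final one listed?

All Fridays; the gaps (28, 28, 35, 28, 35) vary with month length.
This is the last Friday of each month.
Last Friday of February 2020: 2020-02-28.
March 2020 ends with Friday 2020-03-27.
Last Friday of April 2020: 2020-04-24.
Last Friday of May 2020: 2020-05-29.
June 2020 ends with Friday 2020-06-26.
Last Friday of July 2020: 2020-07-31.

2020-07-31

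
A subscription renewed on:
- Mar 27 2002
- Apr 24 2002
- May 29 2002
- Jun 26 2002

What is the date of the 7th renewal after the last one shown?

Jan 29 2003

All Wednesdays; the gaps (28, 35, 28) vary with month length.
This is the last Wednesday of each month.
July 2002 ends with Wednesday Jul 31 2002.
Last Wednesday of August 2002: Aug 28 2002.
September 2002 ends with Wednesday Sep 25 2002.
Last Wednesday of October 2002: Oct 30 2002.
November 2002 ends with Wednesday Nov 27 2002.
Last Wednesday of December 2002: Dec 25 2002.
Last Wednesday of January 2003: Jan 29 2003.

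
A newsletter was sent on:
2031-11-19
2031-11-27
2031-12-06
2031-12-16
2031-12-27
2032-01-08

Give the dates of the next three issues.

Gaps: 8, 9, 10, 11, 12 days — each gap is 1 larger than the previous one.
Next gap: 13 days. 2032-01-08 + 13 days = 2032-01-21.
Next gap: 14 days. 2032-01-21 + 14 days = 2032-02-04.
Next gap: 15 days. 2032-02-04 + 15 days = 2032-02-19.

2032-01-21, 2032-02-04, 2032-02-19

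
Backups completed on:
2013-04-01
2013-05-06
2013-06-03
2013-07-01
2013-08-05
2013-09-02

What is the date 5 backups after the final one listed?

2014-02-03

All dates are Mondays, 35, 28, 28, 35, 28 days apart.
Specifically, the 1st Monday of each month.
October 2013 — 1st Monday is 2013-10-07.
1st Monday of November 2013: 2013-11-04.
1st Monday of December 2013: 2013-12-02.
January 2014 — 1st Monday is 2014-01-06.
February 2014 — 1st Monday is 2014-02-03.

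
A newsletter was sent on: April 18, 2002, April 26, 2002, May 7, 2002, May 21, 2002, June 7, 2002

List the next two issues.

Gaps: 8, 11, 14, 17 days — each gap is 3 larger than the previous one.
Next gap: 20 days. June 7, 2002 + 20 days = June 27, 2002.
Next gap: 23 days. June 27, 2002 + 23 days = July 20, 2002.

June 27, 2002; July 20, 2002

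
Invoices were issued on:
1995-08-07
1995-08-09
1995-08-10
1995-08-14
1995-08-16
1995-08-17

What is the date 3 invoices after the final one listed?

Every event lands on a Monday or Wednesday or Thursday (gaps cycle 2, 1, 4, 2, 1).
So the schedule is: every Monday, Wednesday and Thursday.
Next Monday: 1995-08-21.
The following Wednesday is 1995-08-23.
Next Thursday: 1995-08-24.

1995-08-24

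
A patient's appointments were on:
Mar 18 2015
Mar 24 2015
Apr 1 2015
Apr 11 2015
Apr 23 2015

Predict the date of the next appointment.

May 7 2015

The spacing grows by 2 each time: 6, 8, 10, 12 days.
Next gap: 14 days. Apr 23 2015 + 14 days = May 7 2015.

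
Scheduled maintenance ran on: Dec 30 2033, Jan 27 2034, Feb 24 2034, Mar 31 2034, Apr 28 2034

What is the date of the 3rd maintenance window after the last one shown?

Jul 28 2034

These are Fridays with 28, 28, 35, 28-day gaps.
Each is the final Friday of its month — Dec 30 2033 is past the 28th, so '4th Friday' doesn't fit.
Last Friday of May 2034: May 26 2034.
June 2034 ends with Friday Jun 30 2034.
Last Friday of July 2034: Jul 28 2034.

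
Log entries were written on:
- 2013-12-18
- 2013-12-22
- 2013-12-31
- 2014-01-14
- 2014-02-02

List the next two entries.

Intervals are 4, 9, 14, 19 days — an arithmetic progression with common difference 5.
Next gap: 24 days. 2014-02-02 + 24 days = 2014-02-26.
Next gap: 29 days. 2014-02-26 + 29 days = 2014-03-27.

2014-02-26, 2014-03-27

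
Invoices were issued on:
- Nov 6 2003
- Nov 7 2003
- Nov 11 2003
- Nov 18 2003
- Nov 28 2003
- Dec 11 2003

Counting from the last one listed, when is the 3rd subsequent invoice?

Gaps: 1, 4, 7, 10, 13 days — each gap is 3 larger than the previous one.
Next gap: 16 days. Dec 11 2003 + 16 days = Dec 27 2003.
Next gap: 19 days. Dec 27 2003 + 19 days = Jan 15 2004.
Next gap: 22 days. Jan 15 2004 + 22 days = Feb 6 2004.

Feb 6 2004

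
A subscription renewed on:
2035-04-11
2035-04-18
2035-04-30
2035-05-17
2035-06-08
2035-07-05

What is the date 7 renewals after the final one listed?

2036-05-29

Gaps: 7, 12, 17, 22, 27 days — each gap is 5 larger than the previous one.
Next gap: 32 days. 2035-07-05 + 32 days = 2035-08-06.
Next gap: 37 days. 2035-08-06 + 37 days = 2035-09-12.
Next gap: 42 days. 2035-09-12 + 42 days = 2035-10-24.
Next gap: 47 days. 2035-10-24 + 47 days = 2035-12-10.
Next gap: 52 days. 2035-12-10 + 52 days = 2036-01-31.
Next gap: 57 days. 2036-01-31 + 57 days = 2036-03-28.
Next gap: 62 days. 2036-03-28 + 62 days = 2036-05-29.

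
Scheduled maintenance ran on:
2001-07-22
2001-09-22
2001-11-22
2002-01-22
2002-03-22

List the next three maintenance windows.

The day-of-month is always 22 (62, 61, 61, 59 days between events).
So this recurs on the 22nd of every 2 months.
Next: May 2002 → 2002-05-22.
Next: July 2002 → 2002-07-22.
September 2002: 2002-09-22.

2002-05-22, 2002-07-22, 2002-09-22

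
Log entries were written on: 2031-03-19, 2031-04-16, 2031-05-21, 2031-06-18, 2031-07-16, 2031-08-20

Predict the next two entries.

2031-09-17, 2031-10-15

Gaps: 28, 35, 28, 28, 35 days — a mix of 28 and 35. Every date is a Wednesday.
Each is the 3rd Wednesday of its month.
September 2031 — 3rd Wednesday is 2031-09-17.
3rd Wednesday of October 2031: 2031-10-15.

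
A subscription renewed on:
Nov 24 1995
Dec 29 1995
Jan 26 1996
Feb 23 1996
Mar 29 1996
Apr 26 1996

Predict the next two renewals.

These are Fridays with 35, 28, 28, 35, 28-day gaps.
Each is the final Friday of its month — Dec 29 1995 is past the 28th, so '4th Friday' doesn't fit.
Last Friday of May 1996: May 31 1996.
Last Friday of June 1996: Jun 28 1996.

May 31 1996, Jun 28 1996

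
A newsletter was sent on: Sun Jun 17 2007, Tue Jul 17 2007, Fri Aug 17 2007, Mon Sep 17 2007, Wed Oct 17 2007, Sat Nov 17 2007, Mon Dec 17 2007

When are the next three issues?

Each date is the 17th; the gaps (30, 31, 31, 30, 31, 30) track the month lengths.
The rule is the 17th of each month.
Next: January 2008 → Thu Jan 17 2008.
Next: February 2008 → Sun Feb 17 2008.
March 2008: Mon Mar 17 2008.

Thu Jan 17 2008, Sun Feb 17 2008, Mon Mar 17 2008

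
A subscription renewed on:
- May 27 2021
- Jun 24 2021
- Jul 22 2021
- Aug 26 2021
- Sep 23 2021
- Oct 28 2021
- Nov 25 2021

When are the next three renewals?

All dates are Thursdays, 28, 28, 35, 28, 35, 28 days apart.
Specifically, the 4th Thursday of each month.
December 2021 — 4th Thursday is Dec 23 2021.
January 2022 — 4th Thursday is Jan 27 2022.
February 2022 — 4th Thursday is Feb 24 2022.

Dec 23 2021, Jan 27 2022, Feb 24 2022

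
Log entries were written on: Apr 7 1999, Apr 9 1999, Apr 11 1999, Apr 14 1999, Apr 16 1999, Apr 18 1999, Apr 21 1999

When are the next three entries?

Apr 23 1999, Apr 25 1999, Apr 28 1999

The gap pattern 2, 2, 3, 2, 2, 3 repeats every 3 events.
These are the Wednesdays, Fridays and Sundays of each week.
Next Friday: Apr 23 1999.
The following Sunday is Apr 25 1999.
The following Wednesday is Apr 28 1999.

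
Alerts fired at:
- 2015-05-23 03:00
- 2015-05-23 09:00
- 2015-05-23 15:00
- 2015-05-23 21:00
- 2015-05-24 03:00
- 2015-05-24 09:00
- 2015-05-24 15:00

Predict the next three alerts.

2015-05-24 21:00, 2015-05-25 03:00, 2015-05-25 09:00

Gaps: 6, 6, 6, 6, 6, 6 hours — each event is 6 hours after the previous one.
2015-05-24 15:00 + 6 h = 2015-05-24 21:00.
2015-05-24 21:00 + 6 h = 2015-05-25 03:00.
2015-05-25 03:00 + 6 h = 2015-05-25 09:00.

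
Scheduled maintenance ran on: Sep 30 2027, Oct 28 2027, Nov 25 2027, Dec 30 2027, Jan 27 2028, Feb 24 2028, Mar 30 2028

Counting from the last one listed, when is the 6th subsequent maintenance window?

Sep 28 2028

These are Thursdays with 28, 28, 35, 28, 28, 35-day gaps.
Each is the final Thursday of its month — Sep 30 2027 is past the 28th, so '4th Thursday' doesn't fit.
Last Thursday of April 2028: Apr 27 2028.
May 2028 ends with Thursday May 25 2028.
June 2028 ends with Thursday Jun 29 2028.
July 2028 ends with Thursday Jul 27 2028.
Last Thursday of August 2028: Aug 31 2028.
Last Thursday of September 2028: Sep 28 2028.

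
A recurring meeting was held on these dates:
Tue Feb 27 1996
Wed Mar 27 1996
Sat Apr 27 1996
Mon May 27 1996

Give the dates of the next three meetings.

Thu Jun 27 1996, Sat Jul 27 1996, Tue Aug 27 1996

Gaps: 29, 31, 30 days — not constant. Every event is on the 27th of the month.
Pattern: the 27th of each month.
June 1996: Thu Jun 27 1996.
Next: July 1996 → Sat Jul 27 1996.
Next: August 1996 → Tue Aug 27 1996.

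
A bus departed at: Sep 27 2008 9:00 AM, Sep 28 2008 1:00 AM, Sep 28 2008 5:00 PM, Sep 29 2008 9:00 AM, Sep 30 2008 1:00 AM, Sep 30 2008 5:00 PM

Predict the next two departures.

Gaps: 16, 16, 16, 16, 16 hours — each event is 16 hours after the previous one.
Sep 30 2008 5:00 PM + 16 h = Oct 1 2008 9:00 AM.
Oct 1 2008 9:00 AM + 16 h = Oct 2 2008 1:00 AM.

Oct 1 2008 9:00 AM, Oct 2 2008 1:00 AM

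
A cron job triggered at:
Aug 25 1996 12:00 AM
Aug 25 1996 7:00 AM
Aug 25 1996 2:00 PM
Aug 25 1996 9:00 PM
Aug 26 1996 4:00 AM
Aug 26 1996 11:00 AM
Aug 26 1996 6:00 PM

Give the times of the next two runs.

Spacing: 7, 7, 7, 7, 7, 7 h — constant 7 h.
Aug 26 1996 6:00 PM + 7 h = Aug 27 1996 1:00 AM.
Aug 27 1996 1:00 AM + 7 h = Aug 27 1996 8:00 AM.

Aug 27 1996 1:00 AM, Aug 27 1996 8:00 AM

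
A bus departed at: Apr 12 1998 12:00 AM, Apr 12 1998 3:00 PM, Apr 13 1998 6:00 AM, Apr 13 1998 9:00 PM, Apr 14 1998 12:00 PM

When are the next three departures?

Apr 15 1998 3:00 AM, Apr 15 1998 6:00 PM, Apr 16 1998 9:00 AM

Spacing: 15, 15, 15, 15 h — constant 15 h.
Apr 14 1998 12:00 PM + 15 h = Apr 15 1998 3:00 AM.
Apr 15 1998 3:00 AM + 15 h = Apr 15 1998 6:00 PM.
Apr 15 1998 6:00 PM + 15 h = Apr 16 1998 9:00 AM.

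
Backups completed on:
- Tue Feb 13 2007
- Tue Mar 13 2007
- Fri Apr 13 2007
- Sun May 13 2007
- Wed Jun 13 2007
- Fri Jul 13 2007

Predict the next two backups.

Gaps: 28, 31, 30, 31, 30 days — not constant. Every event is on the 13th of the month.
Pattern: the 13th of each month.
August 2007: Mon Aug 13 2007.
Next: September 2007 → Thu Sep 13 2007.

Mon Aug 13 2007, Thu Sep 13 2007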